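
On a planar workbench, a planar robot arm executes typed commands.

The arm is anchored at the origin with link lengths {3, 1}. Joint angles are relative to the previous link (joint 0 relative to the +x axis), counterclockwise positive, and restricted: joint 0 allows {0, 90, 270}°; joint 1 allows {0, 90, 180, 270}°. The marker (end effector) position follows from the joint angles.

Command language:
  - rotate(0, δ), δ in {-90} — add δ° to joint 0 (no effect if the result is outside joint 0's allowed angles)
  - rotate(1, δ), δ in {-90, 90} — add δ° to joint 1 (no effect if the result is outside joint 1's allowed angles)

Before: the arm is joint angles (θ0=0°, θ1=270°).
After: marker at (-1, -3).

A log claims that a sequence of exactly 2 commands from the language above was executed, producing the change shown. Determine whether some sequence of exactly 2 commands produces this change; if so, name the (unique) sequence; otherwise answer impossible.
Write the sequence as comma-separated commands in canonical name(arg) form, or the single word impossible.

rotate(0, -90), rotate(0, -90)

start: joint angles (θ0=0°, θ1=270°)
[1] after rotate(0, -90): joint angles (θ0=270°, θ1=270°)
[2] after rotate(0, -90): joint angles (θ0=270°, θ1=270°)
all 9 alternatives checked — unique.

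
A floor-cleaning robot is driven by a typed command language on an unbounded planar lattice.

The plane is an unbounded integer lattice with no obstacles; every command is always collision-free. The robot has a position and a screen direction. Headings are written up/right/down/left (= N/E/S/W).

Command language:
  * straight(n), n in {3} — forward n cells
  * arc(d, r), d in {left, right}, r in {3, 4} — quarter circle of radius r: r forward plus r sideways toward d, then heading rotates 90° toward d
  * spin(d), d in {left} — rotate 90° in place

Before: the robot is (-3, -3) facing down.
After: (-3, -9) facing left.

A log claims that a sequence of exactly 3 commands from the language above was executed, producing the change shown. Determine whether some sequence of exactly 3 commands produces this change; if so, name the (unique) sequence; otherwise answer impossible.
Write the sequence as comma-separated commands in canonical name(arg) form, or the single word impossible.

spin(left), arc(right, 3), arc(right, 3)

key: running arc(right, 3) before spin(left) would end elsewhere — order is forced
begin: (-3, -3) facing down
step 1 (spin(left)): (-3, -3) facing right
step 2 (arc(right, 3)): (0, -6) facing down
step 3 (arc(right, 3)): (-3, -9) facing left
no rival 3-sequence matches.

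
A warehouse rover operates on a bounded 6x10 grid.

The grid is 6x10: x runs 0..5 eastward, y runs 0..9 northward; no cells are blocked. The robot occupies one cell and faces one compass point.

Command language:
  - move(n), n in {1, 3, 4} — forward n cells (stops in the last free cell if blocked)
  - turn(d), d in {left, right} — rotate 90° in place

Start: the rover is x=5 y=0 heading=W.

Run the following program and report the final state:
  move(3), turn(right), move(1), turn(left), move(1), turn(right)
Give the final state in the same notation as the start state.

from: x=5 y=0 heading=W
step 1 (move(3)): x=2 y=0 heading=W
step 2 (turn(right)): x=2 y=0 heading=N
step 3 (move(1)): x=2 y=1 heading=N
step 4 (turn(left)): x=2 y=1 heading=W
step 5 (move(1)): x=1 y=1 heading=W
step 6 (turn(right)): x=1 y=1 heading=N

x=1 y=1 heading=N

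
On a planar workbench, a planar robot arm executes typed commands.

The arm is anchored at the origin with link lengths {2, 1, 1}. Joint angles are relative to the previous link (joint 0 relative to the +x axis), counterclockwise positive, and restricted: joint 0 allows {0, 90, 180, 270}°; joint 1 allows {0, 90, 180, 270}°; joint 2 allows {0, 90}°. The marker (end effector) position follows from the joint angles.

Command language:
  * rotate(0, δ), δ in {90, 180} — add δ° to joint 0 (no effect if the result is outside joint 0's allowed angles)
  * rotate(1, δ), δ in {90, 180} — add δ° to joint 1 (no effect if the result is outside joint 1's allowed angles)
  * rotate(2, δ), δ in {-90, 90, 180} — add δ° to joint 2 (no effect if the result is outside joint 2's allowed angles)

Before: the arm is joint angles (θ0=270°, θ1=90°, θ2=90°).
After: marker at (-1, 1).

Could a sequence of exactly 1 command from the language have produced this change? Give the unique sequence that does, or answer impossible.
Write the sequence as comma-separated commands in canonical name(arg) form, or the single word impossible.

rotate(0, 180)

initial: joint angles (θ0=270°, θ1=90°, θ2=90°)
t=1 rotate(0, 180) ⇒ joint angles (θ0=90°, θ1=90°, θ2=90°)
uniquely the one of 7 1-step routes that fits.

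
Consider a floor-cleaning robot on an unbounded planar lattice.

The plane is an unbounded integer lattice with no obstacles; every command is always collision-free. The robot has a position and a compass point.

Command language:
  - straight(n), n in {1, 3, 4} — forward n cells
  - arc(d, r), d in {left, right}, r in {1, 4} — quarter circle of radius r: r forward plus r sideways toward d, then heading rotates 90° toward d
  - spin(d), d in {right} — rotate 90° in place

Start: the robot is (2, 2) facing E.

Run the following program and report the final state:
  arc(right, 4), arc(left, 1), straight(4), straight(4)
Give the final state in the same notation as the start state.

(15, -3) facing E

t0: (2, 2) facing E
1. arc(right, 4) → (6, -2) facing S
2. arc(left, 1) → (7, -3) facing E
3. straight(4) → (11, -3) facing E
4. straight(4) → (15, -3) facing E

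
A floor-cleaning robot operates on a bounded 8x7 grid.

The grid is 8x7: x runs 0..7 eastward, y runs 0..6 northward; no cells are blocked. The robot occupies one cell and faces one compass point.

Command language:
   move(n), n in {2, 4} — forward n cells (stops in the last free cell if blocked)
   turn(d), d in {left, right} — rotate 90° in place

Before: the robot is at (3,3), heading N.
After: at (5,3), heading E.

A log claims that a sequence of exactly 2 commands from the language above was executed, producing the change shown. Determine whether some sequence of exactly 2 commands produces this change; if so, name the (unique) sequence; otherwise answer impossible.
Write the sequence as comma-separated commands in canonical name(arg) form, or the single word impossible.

key: position moved to (5,3) AND the heading swung to E — translation plus rotation needed
begin: at (3,3), heading N
1. turn(right) → at (3,3), heading E
2. move(2) → at (5,3), heading E
no other 2-command option fits: unique.

turn(right), move(2)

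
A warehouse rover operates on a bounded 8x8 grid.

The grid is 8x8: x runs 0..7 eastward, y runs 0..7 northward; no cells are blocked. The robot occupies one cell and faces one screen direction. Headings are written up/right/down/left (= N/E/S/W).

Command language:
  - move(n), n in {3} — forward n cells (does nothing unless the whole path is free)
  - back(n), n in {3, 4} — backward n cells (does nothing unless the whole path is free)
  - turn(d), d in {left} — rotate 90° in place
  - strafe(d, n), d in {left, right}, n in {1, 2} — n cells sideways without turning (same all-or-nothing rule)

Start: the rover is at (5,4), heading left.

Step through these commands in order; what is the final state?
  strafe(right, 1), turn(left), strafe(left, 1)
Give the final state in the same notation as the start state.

from: at (5,4), heading left
step 1 (strafe(right, 1)): at (5,5), heading left
step 2 (turn(left)): at (5,5), heading down
step 3 (strafe(left, 1)): at (6,5), heading down

at (6,5), heading down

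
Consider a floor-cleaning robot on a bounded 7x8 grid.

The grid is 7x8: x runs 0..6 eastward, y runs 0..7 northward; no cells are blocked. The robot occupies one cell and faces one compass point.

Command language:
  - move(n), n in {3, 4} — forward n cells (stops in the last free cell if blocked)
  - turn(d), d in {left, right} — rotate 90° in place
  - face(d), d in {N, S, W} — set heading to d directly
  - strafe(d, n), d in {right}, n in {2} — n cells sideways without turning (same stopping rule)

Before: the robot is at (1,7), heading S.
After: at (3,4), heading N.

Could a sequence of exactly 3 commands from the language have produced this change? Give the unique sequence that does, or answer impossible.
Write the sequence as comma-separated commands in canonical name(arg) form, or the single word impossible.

move(3), face(N), strafe(right, 2)

key: cell and facing (now N) both changed — the 3 commands mix motion and turning
from: at (1,7), heading S
1. move(3) → at (1,4), heading S
2. face(N) → at (1,4), heading N
3. strafe(right, 2) → at (3,4), heading N
all 512 alternatives checked — unique.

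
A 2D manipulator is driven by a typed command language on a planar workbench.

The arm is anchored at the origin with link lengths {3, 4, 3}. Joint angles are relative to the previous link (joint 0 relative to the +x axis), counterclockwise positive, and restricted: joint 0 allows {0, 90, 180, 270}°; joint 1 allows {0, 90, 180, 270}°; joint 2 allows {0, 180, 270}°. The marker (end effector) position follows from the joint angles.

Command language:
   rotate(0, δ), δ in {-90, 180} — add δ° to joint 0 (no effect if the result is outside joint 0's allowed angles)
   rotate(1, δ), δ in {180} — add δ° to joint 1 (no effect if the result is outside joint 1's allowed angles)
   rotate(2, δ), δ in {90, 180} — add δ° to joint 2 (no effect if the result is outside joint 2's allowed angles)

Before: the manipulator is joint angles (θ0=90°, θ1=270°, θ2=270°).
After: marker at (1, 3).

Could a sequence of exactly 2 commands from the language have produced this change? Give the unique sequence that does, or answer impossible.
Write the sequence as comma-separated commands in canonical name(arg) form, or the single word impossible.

rotate(2, 90), rotate(2, 180)

key: order matters: swapping rotate(2, 90) and rotate(2, 180) lands elsewhere
start: joint angles (θ0=90°, θ1=270°, θ2=270°)
1. rotate(2, 90) → joint angles (θ0=90°, θ1=270°, θ2=0°)
2. rotate(2, 180) → joint angles (θ0=90°, θ1=270°, θ2=180°)
uniquely the one of 25 2-step routes that fits.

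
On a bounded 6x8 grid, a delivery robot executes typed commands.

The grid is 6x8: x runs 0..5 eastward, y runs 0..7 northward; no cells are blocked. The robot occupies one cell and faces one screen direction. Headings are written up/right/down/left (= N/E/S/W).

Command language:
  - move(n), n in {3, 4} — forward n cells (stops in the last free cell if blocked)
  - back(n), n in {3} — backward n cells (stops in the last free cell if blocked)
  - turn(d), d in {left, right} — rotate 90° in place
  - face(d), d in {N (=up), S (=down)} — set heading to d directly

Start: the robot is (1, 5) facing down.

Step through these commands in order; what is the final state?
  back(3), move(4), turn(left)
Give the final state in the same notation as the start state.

(1, 3) facing right

t0: (1, 5) facing down
step 1 (back(3)): (1, 7) facing down
step 2 (move(4)): (1, 3) facing down
step 3 (turn(left)): (1, 3) facing right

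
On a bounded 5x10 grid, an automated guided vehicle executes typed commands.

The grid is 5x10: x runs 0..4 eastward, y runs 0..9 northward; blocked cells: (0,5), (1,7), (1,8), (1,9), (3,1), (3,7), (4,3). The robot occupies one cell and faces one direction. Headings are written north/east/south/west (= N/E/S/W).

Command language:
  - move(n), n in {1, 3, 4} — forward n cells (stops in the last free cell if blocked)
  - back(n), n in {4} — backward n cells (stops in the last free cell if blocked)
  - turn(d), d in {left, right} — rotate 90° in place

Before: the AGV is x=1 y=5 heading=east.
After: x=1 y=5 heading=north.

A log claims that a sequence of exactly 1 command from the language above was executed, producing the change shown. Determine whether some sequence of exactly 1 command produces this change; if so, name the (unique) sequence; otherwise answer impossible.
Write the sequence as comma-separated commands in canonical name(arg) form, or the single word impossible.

key: (1,5) unchanged — the single command moves nothing
initial: x=1 y=5 heading=east
step 1 (turn(left)): x=1 y=5 heading=north
all 6 alternatives checked — unique.

turn(left)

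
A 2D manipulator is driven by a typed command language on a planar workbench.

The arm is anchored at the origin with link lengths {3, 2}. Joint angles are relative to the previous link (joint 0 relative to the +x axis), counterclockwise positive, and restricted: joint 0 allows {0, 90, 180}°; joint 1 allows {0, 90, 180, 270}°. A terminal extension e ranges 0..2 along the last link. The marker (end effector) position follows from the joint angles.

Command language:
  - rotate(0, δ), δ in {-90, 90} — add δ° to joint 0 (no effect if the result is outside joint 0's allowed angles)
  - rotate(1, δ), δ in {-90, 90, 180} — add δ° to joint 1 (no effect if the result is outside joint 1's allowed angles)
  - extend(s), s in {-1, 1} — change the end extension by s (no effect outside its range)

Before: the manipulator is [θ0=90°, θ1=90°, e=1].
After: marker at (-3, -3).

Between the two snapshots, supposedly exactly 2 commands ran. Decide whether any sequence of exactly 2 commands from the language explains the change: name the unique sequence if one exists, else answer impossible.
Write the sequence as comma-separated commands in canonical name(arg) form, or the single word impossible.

rotate(0, 90), rotate(0, 90)

t0: [θ0=90°, θ1=90°, e=1]
t=1 rotate(0, 90) ⇒ [θ0=180°, θ1=90°, e=1]
t=2 rotate(0, 90) ⇒ [θ0=180°, θ1=90°, e=1]
all 49 alternatives checked — unique.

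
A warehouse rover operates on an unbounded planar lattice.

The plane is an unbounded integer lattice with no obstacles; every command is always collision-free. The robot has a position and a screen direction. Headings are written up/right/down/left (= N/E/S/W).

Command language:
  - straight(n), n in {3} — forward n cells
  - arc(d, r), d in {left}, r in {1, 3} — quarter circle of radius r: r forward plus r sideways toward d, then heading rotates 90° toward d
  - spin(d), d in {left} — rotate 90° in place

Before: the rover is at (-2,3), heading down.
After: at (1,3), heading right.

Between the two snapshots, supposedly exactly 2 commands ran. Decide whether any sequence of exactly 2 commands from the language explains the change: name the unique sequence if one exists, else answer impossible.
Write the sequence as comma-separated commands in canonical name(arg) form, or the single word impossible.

key: running straight(3) before spin(left) would end elsewhere — order is forced
start: at (-2,3), heading down
t=1 spin(left) ⇒ at (-2,3), heading right
t=2 straight(3) ⇒ at (1,3), heading right
uniquely the one of 16 2-step routes that fits.

spin(left), straight(3)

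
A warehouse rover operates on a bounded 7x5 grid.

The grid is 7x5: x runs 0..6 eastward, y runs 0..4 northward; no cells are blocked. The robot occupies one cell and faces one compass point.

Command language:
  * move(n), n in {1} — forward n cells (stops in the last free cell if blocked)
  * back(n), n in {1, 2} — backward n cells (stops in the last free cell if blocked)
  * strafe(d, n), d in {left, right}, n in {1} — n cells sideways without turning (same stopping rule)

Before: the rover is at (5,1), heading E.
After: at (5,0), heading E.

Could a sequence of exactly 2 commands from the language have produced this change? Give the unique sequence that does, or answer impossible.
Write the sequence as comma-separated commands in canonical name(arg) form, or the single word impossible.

strafe(right, 1), strafe(right, 1)

key: the second strafe(right, 1) runs into the grid edge before its full distance
initial: at (5,1), heading E
[1] after strafe(right, 1): at (5,0), heading E
[2] after strafe(right, 1): at (5,0), heading E
uniquely the one of 25 2-step routes that fits.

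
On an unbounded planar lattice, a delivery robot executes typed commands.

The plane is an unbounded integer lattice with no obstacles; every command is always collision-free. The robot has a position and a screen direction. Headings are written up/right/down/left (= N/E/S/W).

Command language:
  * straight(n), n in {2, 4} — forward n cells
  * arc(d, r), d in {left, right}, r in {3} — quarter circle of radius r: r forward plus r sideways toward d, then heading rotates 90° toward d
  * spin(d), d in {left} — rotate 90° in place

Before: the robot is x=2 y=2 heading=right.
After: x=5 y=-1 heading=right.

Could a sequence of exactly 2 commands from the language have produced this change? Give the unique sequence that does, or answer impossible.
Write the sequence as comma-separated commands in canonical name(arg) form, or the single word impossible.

key: heading stays E — rotations cancel among the 2 commands
initial: x=2 y=2 heading=right
1. arc(right, 3) → x=5 y=-1 heading=down
2. spin(left) → x=5 y=-1 heading=right
uniquely the one of 25 2-step routes that fits.

arc(right, 3), spin(left)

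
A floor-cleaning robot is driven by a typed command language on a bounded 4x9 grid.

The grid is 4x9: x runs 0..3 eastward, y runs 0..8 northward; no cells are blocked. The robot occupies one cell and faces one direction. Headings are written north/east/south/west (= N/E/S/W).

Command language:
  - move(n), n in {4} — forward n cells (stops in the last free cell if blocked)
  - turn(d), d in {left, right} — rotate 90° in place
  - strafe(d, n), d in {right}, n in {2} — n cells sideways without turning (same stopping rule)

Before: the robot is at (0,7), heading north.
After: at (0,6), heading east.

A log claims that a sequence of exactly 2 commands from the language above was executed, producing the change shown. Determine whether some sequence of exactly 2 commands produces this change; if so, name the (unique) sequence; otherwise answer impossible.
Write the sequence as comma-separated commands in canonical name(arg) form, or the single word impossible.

impossible

no 2-step route produces this change.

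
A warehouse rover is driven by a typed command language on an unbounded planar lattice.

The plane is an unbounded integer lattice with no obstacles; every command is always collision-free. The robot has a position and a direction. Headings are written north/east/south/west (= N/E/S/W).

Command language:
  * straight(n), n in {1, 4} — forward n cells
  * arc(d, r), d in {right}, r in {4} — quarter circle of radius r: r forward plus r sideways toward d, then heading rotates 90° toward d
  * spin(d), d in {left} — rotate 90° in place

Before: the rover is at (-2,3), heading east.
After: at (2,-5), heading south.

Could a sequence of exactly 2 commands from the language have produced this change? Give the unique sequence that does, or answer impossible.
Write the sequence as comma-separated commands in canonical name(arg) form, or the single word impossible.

arc(right, 4), straight(4)

key: order matters: swapping arc(right, 4) and straight(4) lands elsewhere
begin: at (-2,3), heading east
1. arc(right, 4) → at (2,-1), heading south
2. straight(4) → at (2,-5), heading south
no other 2-command option fits: unique.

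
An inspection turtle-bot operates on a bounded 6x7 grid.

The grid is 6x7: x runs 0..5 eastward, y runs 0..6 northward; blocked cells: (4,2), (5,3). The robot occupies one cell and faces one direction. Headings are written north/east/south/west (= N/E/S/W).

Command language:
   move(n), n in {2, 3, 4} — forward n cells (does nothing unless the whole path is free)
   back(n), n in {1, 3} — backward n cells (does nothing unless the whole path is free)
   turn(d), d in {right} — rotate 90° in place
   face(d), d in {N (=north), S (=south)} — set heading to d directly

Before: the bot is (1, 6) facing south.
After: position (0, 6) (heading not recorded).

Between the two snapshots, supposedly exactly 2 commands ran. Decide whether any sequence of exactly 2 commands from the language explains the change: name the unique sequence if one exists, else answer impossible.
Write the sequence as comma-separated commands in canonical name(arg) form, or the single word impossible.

impossible

no 2-step route produces this change.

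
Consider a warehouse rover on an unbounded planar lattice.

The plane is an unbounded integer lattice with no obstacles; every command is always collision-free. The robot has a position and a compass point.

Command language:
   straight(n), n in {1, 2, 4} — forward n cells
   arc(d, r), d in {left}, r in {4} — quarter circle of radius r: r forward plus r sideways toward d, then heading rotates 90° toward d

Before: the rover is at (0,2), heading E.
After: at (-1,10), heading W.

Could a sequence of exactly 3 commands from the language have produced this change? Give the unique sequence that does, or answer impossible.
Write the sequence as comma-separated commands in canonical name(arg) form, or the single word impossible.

arc(left, 4), arc(left, 4), straight(1)

key: cell and facing (now W) both changed — the 3 commands mix motion and turning
initial: at (0,2), heading E
1. arc(left, 4) → at (4,6), heading N
2. arc(left, 4) → at (0,10), heading W
3. straight(1) → at (-1,10), heading W
uniquely the one of 64 3-step routes that fits.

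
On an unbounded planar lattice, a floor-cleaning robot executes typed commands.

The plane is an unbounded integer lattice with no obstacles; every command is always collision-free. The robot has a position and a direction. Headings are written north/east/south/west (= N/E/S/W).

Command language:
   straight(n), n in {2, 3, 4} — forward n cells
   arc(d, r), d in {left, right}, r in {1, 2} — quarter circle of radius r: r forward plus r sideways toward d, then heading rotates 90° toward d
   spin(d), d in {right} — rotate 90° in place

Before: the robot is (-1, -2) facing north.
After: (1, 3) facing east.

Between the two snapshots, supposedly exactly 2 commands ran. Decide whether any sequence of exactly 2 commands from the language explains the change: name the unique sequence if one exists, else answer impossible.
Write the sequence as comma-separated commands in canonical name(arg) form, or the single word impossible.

straight(3), arc(right, 2)

key: order matters: swapping straight(3) and arc(right, 2) lands elsewhere
start: (-1, -2) facing north
1. straight(3) → (-1, 1) facing north
2. arc(right, 2) → (1, 3) facing east
uniquely the one of 64 2-step routes that fits.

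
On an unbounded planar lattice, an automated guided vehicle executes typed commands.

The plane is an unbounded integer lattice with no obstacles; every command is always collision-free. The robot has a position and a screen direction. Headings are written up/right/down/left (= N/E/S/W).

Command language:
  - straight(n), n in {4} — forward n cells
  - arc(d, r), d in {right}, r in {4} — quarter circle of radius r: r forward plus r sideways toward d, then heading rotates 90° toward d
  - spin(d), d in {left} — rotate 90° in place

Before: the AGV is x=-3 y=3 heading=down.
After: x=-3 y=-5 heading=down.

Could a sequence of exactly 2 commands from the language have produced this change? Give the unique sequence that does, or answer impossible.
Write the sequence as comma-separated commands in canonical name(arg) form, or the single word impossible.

straight(4), straight(4)

key: heading stays S — no command in the sequence turns
begin: x=-3 y=3 heading=down
1. straight(4) → x=-3 y=-1 heading=down
2. straight(4) → x=-3 y=-5 heading=down
uniquely the one of 9 2-step routes that fits.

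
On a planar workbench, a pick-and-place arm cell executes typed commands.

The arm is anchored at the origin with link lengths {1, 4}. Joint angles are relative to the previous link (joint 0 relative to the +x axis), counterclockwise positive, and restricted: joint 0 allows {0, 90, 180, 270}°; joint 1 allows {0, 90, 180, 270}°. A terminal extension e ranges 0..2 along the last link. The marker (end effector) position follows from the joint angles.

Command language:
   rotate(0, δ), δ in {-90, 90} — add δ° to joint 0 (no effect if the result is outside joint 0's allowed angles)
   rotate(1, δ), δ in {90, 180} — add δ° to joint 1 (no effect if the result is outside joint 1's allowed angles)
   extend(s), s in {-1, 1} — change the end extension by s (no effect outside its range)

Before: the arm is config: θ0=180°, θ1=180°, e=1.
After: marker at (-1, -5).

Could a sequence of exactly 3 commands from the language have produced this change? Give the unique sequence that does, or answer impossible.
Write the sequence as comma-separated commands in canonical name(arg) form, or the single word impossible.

start: config: θ0=180°, θ1=180°, e=1
t=1 rotate(1, 90) ⇒ config: θ0=180°, θ1=270°, e=1
t=2 rotate(1, 90) ⇒ config: θ0=180°, θ1=0°, e=1
t=3 rotate(1, 90) ⇒ config: θ0=180°, θ1=90°, e=1
no other 3-command option fits: unique.

rotate(1, 90), rotate(1, 90), rotate(1, 90)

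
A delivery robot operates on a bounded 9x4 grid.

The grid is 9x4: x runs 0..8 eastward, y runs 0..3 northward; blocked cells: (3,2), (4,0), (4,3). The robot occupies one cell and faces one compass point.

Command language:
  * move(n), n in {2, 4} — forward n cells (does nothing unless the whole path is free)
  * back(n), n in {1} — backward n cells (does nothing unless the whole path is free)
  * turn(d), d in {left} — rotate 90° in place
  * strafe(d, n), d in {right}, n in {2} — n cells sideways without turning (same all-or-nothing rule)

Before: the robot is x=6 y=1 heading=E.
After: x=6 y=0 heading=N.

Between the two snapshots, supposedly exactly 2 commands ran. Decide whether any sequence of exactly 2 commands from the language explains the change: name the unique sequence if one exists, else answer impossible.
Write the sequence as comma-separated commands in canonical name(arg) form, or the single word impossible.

key: position moved to (6,0) AND the heading swung to N — translation plus rotation needed
initial: x=6 y=1 heading=E
[1] after turn(left): x=6 y=1 heading=N
[2] after back(1): x=6 y=0 heading=N
all 25 alternatives checked — unique.

turn(left), back(1)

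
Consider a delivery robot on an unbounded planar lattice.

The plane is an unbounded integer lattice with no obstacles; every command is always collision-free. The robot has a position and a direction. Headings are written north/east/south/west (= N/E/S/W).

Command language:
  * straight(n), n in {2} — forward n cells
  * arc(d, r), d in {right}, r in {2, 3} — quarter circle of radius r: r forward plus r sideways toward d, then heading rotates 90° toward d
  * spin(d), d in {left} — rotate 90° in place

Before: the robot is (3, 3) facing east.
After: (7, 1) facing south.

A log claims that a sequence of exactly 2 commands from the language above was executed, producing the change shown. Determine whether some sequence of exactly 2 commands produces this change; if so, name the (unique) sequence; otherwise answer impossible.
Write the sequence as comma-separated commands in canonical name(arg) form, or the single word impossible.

key: position moved to (7,1) AND the heading swung to S — translation plus rotation needed
from: (3, 3) facing east
1. straight(2) → (5, 3) facing east
2. arc(right, 2) → (7, 1) facing south
all 16 alternatives checked — unique.

straight(2), arc(right, 2)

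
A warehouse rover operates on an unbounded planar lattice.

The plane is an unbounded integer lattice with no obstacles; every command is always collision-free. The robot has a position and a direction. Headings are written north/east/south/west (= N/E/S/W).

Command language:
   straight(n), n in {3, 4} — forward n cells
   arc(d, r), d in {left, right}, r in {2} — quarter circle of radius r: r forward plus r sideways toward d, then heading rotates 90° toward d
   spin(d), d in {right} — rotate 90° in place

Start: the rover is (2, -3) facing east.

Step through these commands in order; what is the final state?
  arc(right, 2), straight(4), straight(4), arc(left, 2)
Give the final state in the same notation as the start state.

begin: (2, -3) facing east
1. arc(right, 2) → (4, -5) facing south
2. straight(4) → (4, -9) facing south
3. straight(4) → (4, -13) facing south
4. arc(left, 2) → (6, -15) facing east

(6, -15) facing east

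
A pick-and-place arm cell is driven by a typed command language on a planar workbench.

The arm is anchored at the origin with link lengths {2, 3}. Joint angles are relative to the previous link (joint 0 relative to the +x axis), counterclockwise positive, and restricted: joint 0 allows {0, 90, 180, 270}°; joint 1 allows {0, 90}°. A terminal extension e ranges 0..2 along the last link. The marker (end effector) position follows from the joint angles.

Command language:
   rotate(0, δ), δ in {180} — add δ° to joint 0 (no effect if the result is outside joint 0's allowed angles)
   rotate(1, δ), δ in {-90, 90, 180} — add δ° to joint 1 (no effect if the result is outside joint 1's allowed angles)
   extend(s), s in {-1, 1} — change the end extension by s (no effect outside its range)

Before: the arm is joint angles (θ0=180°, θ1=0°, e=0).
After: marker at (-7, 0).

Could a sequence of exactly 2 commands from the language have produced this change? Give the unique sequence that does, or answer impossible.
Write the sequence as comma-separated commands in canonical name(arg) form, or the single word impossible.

extend(1), extend(1)

t0: joint angles (θ0=180°, θ1=0°, e=0)
t=1 extend(1) ⇒ joint angles (θ0=180°, θ1=0°, e=1)
t=2 extend(1) ⇒ joint angles (θ0=180°, θ1=0°, e=2)
no rival 2-sequence matches.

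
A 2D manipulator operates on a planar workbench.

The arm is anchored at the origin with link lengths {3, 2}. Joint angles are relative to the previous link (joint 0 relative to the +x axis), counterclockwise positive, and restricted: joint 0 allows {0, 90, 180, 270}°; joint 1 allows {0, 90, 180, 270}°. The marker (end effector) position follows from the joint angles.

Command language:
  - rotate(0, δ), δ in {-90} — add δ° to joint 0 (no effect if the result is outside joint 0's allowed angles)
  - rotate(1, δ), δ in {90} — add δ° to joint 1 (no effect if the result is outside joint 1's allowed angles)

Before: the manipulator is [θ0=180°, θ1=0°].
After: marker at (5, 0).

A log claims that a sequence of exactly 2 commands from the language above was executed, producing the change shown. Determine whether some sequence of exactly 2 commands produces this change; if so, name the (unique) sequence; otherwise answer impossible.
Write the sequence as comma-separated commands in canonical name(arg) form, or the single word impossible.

from: [θ0=180°, θ1=0°]
t=1 rotate(0, -90) ⇒ [θ0=90°, θ1=0°]
t=2 rotate(0, -90) ⇒ [θ0=0°, θ1=0°]
uniquely the one of 4 2-step routes that fits.

rotate(0, -90), rotate(0, -90)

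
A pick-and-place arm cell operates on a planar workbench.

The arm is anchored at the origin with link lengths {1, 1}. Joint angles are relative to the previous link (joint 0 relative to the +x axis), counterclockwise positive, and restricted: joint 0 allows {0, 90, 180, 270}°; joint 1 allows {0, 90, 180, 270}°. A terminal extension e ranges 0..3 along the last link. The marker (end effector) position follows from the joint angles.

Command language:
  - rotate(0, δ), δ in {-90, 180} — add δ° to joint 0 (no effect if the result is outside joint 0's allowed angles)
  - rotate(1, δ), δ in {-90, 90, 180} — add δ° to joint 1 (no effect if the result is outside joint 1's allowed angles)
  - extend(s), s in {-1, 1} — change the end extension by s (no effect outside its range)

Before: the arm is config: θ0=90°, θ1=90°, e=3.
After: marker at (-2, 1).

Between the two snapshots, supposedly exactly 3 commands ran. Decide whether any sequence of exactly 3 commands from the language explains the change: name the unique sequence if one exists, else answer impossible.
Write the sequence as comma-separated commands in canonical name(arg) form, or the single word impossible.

extend(1), extend(-1), extend(-1)

key: running extend(-1) before extend(1) would end elsewhere — order is forced
start: config: θ0=90°, θ1=90°, e=3
[1] after extend(1): config: θ0=90°, θ1=90°, e=3
[2] after extend(-1): config: θ0=90°, θ1=90°, e=2
[3] after extend(-1): config: θ0=90°, θ1=90°, e=1
no rival 3-sequence matches.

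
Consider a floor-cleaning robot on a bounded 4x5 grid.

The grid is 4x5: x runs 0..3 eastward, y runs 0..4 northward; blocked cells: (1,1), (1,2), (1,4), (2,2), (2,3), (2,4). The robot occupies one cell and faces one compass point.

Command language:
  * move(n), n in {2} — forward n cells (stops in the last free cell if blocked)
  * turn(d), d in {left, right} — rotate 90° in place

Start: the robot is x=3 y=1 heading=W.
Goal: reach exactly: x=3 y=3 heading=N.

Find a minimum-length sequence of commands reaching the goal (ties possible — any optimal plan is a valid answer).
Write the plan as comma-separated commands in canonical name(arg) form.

turn(right), move(2)

start: x=3 y=1 heading=W
t=1 turn(right) ⇒ x=3 y=1 heading=N
t=2 move(2) ⇒ x=3 y=3 heading=N
shorter routes all fall short; 2 is best.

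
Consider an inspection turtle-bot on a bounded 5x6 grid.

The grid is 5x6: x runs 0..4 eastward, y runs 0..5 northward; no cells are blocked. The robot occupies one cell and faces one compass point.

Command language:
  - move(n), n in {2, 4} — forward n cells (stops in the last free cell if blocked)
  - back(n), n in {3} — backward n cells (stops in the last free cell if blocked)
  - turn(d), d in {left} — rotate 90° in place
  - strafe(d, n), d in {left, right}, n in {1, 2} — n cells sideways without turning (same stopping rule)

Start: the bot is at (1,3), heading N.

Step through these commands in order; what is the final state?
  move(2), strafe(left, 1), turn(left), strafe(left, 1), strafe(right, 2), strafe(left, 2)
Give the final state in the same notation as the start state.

start: at (1,3), heading N
t=1 move(2) ⇒ at (1,5), heading N
t=2 strafe(left, 1) ⇒ at (0,5), heading N
t=3 turn(left) ⇒ at (0,5), heading W
t=4 strafe(left, 1) ⇒ at (0,4), heading W
t=5 strafe(right, 2) ⇒ at (0,5), heading W
t=6 strafe(left, 2) ⇒ at (0,3), heading W

at (0,3), heading W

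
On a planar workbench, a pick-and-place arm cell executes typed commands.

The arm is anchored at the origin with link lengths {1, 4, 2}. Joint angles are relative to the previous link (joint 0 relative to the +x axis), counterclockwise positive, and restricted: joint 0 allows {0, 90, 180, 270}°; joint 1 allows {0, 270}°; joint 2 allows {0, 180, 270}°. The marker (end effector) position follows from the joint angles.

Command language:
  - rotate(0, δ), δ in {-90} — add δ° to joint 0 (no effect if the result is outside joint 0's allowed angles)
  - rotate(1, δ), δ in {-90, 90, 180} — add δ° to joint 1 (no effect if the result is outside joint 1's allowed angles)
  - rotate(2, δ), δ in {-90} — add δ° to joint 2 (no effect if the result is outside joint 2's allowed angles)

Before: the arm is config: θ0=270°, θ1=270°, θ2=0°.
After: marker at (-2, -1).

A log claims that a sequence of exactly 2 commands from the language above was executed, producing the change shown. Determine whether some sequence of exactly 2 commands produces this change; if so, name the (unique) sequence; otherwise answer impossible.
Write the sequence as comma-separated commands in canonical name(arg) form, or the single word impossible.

begin: config: θ0=270°, θ1=270°, θ2=0°
1. rotate(2, -90) → config: θ0=270°, θ1=270°, θ2=270°
2. rotate(2, -90) → config: θ0=270°, θ1=270°, θ2=180°
no rival 2-sequence matches.

rotate(2, -90), rotate(2, -90)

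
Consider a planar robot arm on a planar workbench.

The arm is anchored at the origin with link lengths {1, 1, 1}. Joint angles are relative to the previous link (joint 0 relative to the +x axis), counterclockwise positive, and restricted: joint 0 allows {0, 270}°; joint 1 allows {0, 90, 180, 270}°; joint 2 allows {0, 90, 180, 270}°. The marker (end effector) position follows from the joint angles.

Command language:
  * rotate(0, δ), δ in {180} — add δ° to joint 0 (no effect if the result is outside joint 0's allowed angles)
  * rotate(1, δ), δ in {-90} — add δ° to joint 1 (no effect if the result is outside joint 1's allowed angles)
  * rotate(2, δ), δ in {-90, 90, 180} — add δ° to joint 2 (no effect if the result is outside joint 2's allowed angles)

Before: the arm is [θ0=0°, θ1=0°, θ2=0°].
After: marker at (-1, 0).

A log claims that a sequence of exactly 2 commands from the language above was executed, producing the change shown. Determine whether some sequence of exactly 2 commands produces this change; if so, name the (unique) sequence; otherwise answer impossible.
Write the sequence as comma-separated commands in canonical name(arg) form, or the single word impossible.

start: [θ0=0°, θ1=0°, θ2=0°]
t=1 rotate(1, -90) ⇒ [θ0=0°, θ1=270°, θ2=0°]
t=2 rotate(1, -90) ⇒ [θ0=0°, θ1=180°, θ2=0°]
no other 2-command option fits: unique.

rotate(1, -90), rotate(1, -90)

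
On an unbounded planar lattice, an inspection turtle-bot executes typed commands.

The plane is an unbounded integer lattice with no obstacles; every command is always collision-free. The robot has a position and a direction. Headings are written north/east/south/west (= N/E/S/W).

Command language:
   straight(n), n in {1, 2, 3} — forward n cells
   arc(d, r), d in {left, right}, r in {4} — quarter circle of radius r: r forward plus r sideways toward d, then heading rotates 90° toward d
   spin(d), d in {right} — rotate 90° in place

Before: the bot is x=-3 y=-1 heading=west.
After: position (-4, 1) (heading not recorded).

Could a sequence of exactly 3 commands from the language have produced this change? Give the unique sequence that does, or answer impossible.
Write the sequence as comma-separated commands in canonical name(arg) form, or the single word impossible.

key: order matters: swapping straight(1) and straight(2) lands elsewhere
begin: x=-3 y=-1 heading=west
[1] after straight(1): x=-4 y=-1 heading=west
[2] after spin(right): x=-4 y=-1 heading=north
[3] after straight(2): x=-4 y=1 heading=north
no other 3-command option fits: unique.

straight(1), spin(right), straight(2)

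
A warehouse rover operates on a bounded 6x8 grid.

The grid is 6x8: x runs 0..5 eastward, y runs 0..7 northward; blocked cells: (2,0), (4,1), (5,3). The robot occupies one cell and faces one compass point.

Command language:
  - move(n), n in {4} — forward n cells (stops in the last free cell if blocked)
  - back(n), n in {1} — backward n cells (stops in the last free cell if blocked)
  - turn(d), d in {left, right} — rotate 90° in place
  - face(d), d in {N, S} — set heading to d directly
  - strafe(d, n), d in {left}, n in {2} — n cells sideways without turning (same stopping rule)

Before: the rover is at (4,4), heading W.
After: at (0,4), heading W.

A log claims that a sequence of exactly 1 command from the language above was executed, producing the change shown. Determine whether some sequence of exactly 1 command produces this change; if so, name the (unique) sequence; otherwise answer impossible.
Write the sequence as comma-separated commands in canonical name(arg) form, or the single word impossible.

key: still facing W — the one step turns nothing
start: at (4,4), heading W
1. move(4) → at (0,4), heading W
no other 1-command option fits: unique.

move(4)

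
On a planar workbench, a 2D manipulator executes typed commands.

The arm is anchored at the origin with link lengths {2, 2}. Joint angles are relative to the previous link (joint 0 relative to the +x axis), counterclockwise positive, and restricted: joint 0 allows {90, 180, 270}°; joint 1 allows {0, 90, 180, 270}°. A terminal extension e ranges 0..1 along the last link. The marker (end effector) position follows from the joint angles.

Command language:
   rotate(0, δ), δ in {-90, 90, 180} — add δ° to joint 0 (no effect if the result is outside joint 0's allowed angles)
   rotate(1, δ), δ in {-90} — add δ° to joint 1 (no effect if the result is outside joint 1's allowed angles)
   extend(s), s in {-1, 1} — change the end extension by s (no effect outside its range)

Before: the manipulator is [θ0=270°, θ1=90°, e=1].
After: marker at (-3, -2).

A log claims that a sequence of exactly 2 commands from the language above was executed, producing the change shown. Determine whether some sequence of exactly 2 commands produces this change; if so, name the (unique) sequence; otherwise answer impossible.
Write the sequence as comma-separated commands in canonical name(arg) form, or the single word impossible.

start: [θ0=270°, θ1=90°, e=1]
t=1 rotate(1, -90) ⇒ [θ0=270°, θ1=0°, e=1]
t=2 rotate(1, -90) ⇒ [θ0=270°, θ1=270°, e=1]
uniquely the one of 36 2-step routes that fits.

rotate(1, -90), rotate(1, -90)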